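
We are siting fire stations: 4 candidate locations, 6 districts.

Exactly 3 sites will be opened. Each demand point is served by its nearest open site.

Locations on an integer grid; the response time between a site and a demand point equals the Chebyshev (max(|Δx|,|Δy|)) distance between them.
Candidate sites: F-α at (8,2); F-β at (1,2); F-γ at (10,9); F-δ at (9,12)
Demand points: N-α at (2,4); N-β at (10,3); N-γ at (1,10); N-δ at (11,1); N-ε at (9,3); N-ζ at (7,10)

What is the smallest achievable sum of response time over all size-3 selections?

Open {F-α, F-β, F-δ}.
  N-α→F-β 2, N-β→F-α 2, N-γ→F-α 8, N-δ→F-α 3, N-ε→F-α 1, N-ζ→F-δ 2  ⇒ total 18.
Compare {F-α, F-β, F-γ}: total 19.
Compare {F-α, F-γ, F-δ}: total 22.
No size-3 selection does better; minimum is 18.

18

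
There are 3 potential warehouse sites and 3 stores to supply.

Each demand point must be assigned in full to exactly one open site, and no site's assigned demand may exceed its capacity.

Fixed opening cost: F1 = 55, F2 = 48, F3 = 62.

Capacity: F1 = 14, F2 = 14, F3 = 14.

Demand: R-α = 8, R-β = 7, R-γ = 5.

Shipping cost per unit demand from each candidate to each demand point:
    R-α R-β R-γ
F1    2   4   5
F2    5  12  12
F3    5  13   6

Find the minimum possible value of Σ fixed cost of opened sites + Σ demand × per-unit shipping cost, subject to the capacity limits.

196

Open {F1, F2}; cheapest assignment that respects the capacities:
  F1 (cap 14, load 12): R-β, R-γ — cost 7×4 + 5×5 = 53
  F2 (cap 14, load 8): R-α — cost 8×5 = 40
  Shipping 93, fixed 103 → total 196.
  Any other capacity-feasible assignment to {F1, F2} ships for at least 93.
Compare {F1, F3}: its best feasible assignment gives total 210.
Compare {F1, F2, F3}: its best feasible assignment gives total 258.
Every other set of open sites that can feasibly serve all demand totals ≥ 210 even under its best assignment. Minimum: 196.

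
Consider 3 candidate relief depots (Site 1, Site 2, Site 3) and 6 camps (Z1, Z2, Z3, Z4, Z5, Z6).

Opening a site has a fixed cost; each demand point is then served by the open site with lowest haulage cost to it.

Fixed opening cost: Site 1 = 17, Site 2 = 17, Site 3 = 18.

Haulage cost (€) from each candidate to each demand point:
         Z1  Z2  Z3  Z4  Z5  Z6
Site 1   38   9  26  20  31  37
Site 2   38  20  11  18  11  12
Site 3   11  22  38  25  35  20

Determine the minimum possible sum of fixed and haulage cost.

118

Open {Site 2, Site 3}: assign each demand point to its cheapest open site.
  Z1→Site 3 11, Z2→Site 2 20, Z3→Site 2 11, Z4→Site 2 18, Z5→Site 2 11, Z6→Site 2 12
  haulage cost 83, fixed 35 → total 118.
Compare {Site 1, Site 2, Site 3}: haulage cost 72 + fixed 52 = 124.
Compare {Site 2}: haulage cost 110 + fixed 17 = 127.
Compare {Site 1, Site 2}: haulage cost 99 + fixed 34 = 133.
All other subsets cost ≥ 124. Minimum total cost: 118.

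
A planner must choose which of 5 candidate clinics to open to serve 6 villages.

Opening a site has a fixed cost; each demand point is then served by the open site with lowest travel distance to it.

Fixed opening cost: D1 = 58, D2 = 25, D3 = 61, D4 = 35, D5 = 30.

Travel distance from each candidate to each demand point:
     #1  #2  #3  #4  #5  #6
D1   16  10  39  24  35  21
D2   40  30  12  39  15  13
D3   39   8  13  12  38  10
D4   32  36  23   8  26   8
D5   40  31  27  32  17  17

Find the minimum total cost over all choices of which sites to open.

165

Open {D2, D4}: assign each demand point to its cheapest open site.
  #1→D4 32, #2→D2 30, #3→D2 12, #4→D4 8, #5→D2 15, #6→D4 8
  travel distance 105, fixed 60 → total 165.
Compare {D4}: travel distance 133 + fixed 35 = 168.
Compare {D1, D2}: travel distance 90 + fixed 83 = 173.
Compare {D2}: travel distance 149 + fixed 25 = 174.
All other subsets cost ≥ 168. Minimum total cost: 165.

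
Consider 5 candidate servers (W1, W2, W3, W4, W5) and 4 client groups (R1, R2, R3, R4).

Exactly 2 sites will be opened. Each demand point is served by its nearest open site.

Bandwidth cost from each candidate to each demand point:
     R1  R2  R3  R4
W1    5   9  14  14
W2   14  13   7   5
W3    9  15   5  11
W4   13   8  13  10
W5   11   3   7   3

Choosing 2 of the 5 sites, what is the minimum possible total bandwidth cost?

Open {W1, W5}.
  R1→W1 5, R2→W5 3, R3→W5 7, R4→W5 3  ⇒ total 18.
Compare {W3, W5}: total 20.
Compare {W2, W5}: total 24.
No size-2 selection does better; minimum is 18.

18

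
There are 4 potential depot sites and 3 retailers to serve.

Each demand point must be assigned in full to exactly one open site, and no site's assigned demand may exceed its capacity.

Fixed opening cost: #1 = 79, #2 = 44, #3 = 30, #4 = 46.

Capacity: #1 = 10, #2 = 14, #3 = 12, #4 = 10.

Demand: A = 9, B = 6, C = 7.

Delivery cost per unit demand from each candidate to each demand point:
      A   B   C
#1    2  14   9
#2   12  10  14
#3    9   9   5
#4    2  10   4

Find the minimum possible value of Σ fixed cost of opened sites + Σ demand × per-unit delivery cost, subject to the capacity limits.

233

Open {#2, #3, #4}; cheapest assignment that respects the capacities:
  #2 (cap 14, load 6): B — cost 6×10 = 60
  #3 (cap 12, load 7): C — cost 7×5 = 35
  #4 (cap 10, load 9): A — cost 9×2 = 18
  Shipping 113, fixed 120 → total 233.
  Any other capacity-feasible assignment to {#2, #3, #4} ships for at least 113.
Compare {#1, #3, #4}: its best feasible assignment gives total 255.
Compare {#2, #4}: its best feasible assignment gives total 266.
Every other set of open sites that can feasibly serve all demand totals ≥ 255 even under its best assignment. Minimum: 233.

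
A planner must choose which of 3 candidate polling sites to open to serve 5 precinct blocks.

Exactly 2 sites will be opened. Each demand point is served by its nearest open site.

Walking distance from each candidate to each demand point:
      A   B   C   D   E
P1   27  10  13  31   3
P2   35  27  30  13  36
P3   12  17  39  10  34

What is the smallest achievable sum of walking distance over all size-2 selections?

48

Open {P1, P3}.
  A→P3 12, B→P1 10, C→P1 13, D→P3 10, E→P1 3  ⇒ total 48.
Compare {P1, P2}: total 66.
Compare {P2, P3}: total 103.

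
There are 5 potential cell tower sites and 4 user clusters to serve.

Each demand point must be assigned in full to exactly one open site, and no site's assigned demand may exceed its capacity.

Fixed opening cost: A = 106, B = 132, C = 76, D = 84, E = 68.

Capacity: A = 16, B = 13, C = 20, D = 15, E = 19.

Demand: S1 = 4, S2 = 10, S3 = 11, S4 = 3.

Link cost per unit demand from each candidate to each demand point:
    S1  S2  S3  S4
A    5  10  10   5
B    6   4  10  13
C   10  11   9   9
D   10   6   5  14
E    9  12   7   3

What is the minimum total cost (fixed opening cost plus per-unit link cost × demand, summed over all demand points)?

334

Open {D, E}; cheapest assignment that respects the capacities:
  D (cap 15, load 10): S2 — cost 10×6 = 60
  E (cap 19, load 18): S1, S3, S4 — cost 4×9 + 11×7 + 3×3 = 122
  Shipping 182, fixed 152 → total 334.
  Any other capacity-feasible assignment to {D, E} ships for at least 182.
Compare {B, E}: its best feasible assignment gives total 362.
Compare {C, E}: its best feasible assignment gives total 376.
Every other set of open sites that can feasibly serve all demand totals ≥ 362 even under its best assignment. Minimum: 334.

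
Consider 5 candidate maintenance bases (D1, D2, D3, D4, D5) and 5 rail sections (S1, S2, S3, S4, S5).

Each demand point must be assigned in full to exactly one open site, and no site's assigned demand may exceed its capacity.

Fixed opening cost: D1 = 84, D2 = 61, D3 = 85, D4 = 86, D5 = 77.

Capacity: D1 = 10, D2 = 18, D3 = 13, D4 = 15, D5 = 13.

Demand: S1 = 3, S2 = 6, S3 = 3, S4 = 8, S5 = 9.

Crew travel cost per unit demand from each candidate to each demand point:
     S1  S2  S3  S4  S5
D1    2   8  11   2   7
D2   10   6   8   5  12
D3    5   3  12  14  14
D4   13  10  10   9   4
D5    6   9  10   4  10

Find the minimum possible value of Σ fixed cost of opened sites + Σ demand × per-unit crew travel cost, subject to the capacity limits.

Open {D2, D4}; cheapest assignment that respects the capacities:
  D2 (cap 18, load 17): S1, S2, S4 — cost 3×10 + 6×6 + 8×5 = 106
  D4 (cap 15, load 12): S3, S5 — cost 3×10 + 9×4 = 66
  Shipping 172, fixed 147 → total 319.
  Any other capacity-feasible assignment to {D2, D4} ships for at least 172.
Compare {D2, D5}: its best feasible assignment gives total 346.
Compare {D2, D3}: its best feasible assignment gives total 363.
Every other set of open sites that can feasibly serve all demand totals ≥ 346 even under its best assignment. Minimum: 319.

319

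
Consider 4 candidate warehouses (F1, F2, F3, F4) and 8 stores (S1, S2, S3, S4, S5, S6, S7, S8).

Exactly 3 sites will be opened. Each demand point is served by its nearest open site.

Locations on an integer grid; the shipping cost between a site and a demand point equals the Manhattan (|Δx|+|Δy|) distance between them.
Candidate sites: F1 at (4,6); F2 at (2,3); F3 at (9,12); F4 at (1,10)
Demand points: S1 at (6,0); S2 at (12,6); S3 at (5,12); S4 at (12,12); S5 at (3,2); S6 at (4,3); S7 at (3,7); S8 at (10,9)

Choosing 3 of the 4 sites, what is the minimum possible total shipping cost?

Open {F1, F2, F3}.
  S1→F2 7, S2→F1 8, S3→F3 4, S4→F3 3, S5→F2 2, S6→F2 2, S7→F1 2, S8→F3 4  ⇒ total 32.
Compare {F2, F3, F4}: total 36.
Compare {F1, F3, F4}: total 37.
No size-3 selection does better; minimum is 32.

32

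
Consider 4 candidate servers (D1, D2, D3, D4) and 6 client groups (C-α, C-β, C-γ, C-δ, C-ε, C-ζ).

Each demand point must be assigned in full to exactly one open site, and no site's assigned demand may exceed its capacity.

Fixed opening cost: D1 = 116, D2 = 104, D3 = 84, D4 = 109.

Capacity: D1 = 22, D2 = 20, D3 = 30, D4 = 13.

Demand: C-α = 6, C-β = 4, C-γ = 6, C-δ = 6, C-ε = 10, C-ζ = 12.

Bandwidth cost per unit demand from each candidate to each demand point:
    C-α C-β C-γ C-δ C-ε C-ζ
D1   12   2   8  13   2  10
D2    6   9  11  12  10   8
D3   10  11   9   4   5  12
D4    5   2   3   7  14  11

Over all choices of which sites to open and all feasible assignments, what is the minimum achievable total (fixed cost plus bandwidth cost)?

Open {D2, D3}; cheapest assignment that respects the capacities:
  D2 (cap 20, load 18): C-α, C-ζ — cost 6×6 + 12×8 = 132
  D3 (cap 30, load 26): C-β, C-γ, C-δ, C-ε — cost 4×11 + 6×9 + 6×4 + 10×5 = 172
  Shipping 304, fixed 188 → total 492.
  Any other capacity-feasible assignment to {D2, D3} ships for at least 304.
Compare {D1, D3}: its best feasible assignment gives total 504.
Compare {D2, D3, D4}: its best feasible assignment gives total 529.
Every other set of open sites that can feasibly serve all demand totals ≥ 504 even under its best assignment. Minimum: 492.

492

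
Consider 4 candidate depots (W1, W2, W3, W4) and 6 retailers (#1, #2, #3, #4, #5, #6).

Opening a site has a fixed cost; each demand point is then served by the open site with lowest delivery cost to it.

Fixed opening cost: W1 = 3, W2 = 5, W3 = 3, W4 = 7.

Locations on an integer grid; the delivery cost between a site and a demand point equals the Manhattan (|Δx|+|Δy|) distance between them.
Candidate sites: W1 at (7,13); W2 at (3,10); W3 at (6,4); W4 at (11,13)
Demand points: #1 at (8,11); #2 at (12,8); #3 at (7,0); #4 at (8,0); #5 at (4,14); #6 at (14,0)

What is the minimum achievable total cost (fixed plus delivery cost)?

Open {W1, W3}: assign each demand point to its cheapest open site.
  #1→W1 3, #2→W1 10, #3→W3 5, #4→W3 6, #5→W1 4, #6→W3 12
  delivery cost 40, fixed 6 → total 46.
Compare {W1, W3, W4}: delivery cost 36 + fixed 13 = 49.
Compare {W1, W2, W3}: delivery cost 40 + fixed 11 = 51.
Compare {W2, W3}: delivery cost 44 + fixed 8 = 52.
All other subsets cost ≥ 49. Minimum total cost: 46.

46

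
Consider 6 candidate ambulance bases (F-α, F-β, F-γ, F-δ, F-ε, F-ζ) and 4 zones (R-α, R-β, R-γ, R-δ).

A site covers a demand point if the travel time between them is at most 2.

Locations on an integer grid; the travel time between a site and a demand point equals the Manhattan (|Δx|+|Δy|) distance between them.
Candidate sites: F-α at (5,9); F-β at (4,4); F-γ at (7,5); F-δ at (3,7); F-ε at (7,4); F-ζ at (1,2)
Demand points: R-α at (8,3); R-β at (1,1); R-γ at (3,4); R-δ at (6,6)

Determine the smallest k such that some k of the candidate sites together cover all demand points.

4

Coverage sets (demand points within 2 of each site):
  F-α: {}
  F-β: {R-γ}
  F-γ: {R-δ}
  F-δ: {}
  F-ε: {R-α}
  F-ζ: {R-β}
No 3 sites suffice: every size-3 union leaves at least one demand point uncovered.
But {F-β, F-γ, F-ε, F-ζ} covers everything, so the minimum is 4.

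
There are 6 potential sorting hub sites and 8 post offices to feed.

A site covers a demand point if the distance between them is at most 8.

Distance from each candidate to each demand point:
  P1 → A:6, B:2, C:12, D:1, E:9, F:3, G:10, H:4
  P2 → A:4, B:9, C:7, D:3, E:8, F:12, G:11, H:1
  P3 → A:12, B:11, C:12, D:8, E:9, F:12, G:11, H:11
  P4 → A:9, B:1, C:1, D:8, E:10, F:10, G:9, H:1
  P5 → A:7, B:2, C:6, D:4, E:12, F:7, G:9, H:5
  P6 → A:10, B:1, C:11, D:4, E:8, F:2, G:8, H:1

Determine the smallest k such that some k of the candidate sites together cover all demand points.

2

Coverage sets (demand points within 8 of each site):
  P1: {A, B, D, F, H}
  P2: {A, C, D, E, H}
  P3: {D}
  P4: {B, C, D, H}
  P5: {A, B, C, D, F, H}
  P6: {B, D, E, F, G, H}
No single site covers all 8 demand points.
But {P2, P6} covers everything, so the minimum is 2.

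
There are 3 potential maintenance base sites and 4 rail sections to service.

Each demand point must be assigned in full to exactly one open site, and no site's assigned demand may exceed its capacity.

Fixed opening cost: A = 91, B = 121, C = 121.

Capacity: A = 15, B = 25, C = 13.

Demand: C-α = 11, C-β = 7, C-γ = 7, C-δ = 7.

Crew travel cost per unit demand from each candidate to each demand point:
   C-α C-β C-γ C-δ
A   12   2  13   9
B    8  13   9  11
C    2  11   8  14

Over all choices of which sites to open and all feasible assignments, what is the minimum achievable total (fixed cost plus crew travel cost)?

Open {A, B}; cheapest assignment that respects the capacities:
  A (cap 15, load 14): C-β, C-δ — cost 7×2 + 7×9 = 77
  B (cap 25, load 18): C-α, C-γ — cost 11×8 + 7×9 = 151
  Shipping 228, fixed 212 → total 440.
  Any other capacity-feasible assignment to {A, B} ships for at least 228.
Compare {B, C}: its best feasible assignment gives total 495.
Compare {A, B, C}: its best feasible assignment gives total 495.
Every other set of open sites that can feasibly serve all demand totals ≥ 495 even under its best assignment. Minimum: 440.

440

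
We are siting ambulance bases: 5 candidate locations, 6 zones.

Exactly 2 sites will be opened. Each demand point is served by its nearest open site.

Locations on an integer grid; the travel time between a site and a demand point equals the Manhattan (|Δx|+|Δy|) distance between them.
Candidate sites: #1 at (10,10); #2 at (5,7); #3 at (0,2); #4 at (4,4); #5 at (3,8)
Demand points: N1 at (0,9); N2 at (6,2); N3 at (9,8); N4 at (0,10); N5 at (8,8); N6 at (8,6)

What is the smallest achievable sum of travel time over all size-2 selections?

28

Open {#2, #5}.
  N1→#5 4, N2→#2 6, N3→#2 5, N4→#5 5, N5→#2 4, N6→#2 4  ⇒ total 28.
Compare {#4, #5}: total 30.
Compare {#1, #5}: total 31.
No size-2 selection does better; minimum is 28.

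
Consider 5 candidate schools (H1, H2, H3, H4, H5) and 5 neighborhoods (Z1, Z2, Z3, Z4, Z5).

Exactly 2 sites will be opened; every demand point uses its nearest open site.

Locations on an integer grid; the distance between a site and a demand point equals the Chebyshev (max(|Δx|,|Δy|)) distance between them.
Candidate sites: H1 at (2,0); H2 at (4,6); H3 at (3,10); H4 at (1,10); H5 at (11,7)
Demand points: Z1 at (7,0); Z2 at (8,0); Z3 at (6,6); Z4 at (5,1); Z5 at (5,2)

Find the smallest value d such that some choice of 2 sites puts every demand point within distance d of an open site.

6

Open {H1, H2}.
  Farthest demand point is Z2 at distance 6 (to H1); all others are ≤ 6.
With {H1, H3} the worst case is 6.
With {H1, H4} the worst case is 6.
No size-2 selection achieves below 6.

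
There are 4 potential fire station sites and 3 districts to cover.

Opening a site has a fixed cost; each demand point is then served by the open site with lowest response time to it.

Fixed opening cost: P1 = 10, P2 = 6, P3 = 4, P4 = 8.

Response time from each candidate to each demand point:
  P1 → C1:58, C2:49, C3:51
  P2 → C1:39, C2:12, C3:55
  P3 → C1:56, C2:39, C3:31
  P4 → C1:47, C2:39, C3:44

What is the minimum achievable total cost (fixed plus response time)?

92

Open {P2, P3}: assign each demand point to its cheapest open site.
  C1→P2 39, C2→P2 12, C3→P3 31
  response time 82, fixed 10 → total 92.
Compare {P2, P3, P4}: response time 82 + fixed 18 = 100.
Compare {P1, P2, P3}: response time 82 + fixed 20 = 102.
Compare {P2, P4}: response time 95 + fixed 14 = 109.
All other subsets cost ≥ 100. Minimum total cost: 92.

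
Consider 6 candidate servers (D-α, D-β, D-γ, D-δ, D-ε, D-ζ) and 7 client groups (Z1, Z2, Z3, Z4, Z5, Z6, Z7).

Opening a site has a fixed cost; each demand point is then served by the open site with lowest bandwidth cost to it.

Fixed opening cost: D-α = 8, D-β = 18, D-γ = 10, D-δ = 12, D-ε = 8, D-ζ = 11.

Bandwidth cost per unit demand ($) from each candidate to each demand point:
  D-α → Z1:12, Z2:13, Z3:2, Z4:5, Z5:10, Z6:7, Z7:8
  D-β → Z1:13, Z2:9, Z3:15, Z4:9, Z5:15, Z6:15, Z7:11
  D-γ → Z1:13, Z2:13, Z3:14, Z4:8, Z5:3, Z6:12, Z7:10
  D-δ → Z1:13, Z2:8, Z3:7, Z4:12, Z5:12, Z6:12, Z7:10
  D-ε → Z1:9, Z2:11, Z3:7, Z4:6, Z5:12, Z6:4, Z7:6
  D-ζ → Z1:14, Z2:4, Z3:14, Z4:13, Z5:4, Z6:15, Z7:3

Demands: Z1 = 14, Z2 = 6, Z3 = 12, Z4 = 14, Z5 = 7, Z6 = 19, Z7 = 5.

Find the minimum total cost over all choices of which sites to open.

390

Open {D-α, D-ε, D-ζ}: assign each demand point to its cheapest open site.
  Z1→D-ε 14×9=126, Z2→D-ζ 6×4=24, Z3→D-α 12×2=24, Z4→D-α 14×5=70, Z5→D-ζ 7×4=28, Z6→D-ε 19×4=76, Z7→D-ζ 5×3=15
  bandwidth cost 363, fixed 27 → total 390.
Compare {D-α, D-γ, D-ε, D-ζ}: bandwidth cost 356 + fixed 37 = 393.
Compare {D-α, D-δ, D-ε, D-ζ}: bandwidth cost 363 + fixed 39 = 402.
Compare {D-α, D-γ, D-δ, D-ε, D-ζ}: bandwidth cost 356 + fixed 49 = 405.
All other subsets cost ≥ 393. Minimum total cost: 390.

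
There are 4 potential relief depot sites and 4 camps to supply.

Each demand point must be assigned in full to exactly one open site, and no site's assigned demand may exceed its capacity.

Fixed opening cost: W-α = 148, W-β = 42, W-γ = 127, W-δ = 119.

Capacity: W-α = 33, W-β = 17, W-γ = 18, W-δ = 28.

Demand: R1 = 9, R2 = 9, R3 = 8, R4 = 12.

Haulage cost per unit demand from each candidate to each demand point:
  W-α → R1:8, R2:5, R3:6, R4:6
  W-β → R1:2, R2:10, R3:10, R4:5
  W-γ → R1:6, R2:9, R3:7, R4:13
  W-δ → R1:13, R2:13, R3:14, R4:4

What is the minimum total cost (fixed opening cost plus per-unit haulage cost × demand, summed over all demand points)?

Open {W-α, W-β}; cheapest assignment that respects the capacities:
  W-α (cap 33, load 29): R2, R3, R4 — cost 9×5 + 8×6 + 12×6 = 165
  W-β (cap 17, load 9): R1 — cost 9×2 = 18
  Shipping 183, fixed 190 → total 373.
  Any other capacity-feasible assignment to {W-α, W-β} ships for at least 183.
Compare {W-β, W-δ}: its best feasible assignment gives total 424.
Compare {W-α, W-β, W-δ}: its best feasible assignment gives total 468.
Every other set of open sites that can feasibly serve all demand totals ≥ 424 even under its best assignment. Minimum: 373.

373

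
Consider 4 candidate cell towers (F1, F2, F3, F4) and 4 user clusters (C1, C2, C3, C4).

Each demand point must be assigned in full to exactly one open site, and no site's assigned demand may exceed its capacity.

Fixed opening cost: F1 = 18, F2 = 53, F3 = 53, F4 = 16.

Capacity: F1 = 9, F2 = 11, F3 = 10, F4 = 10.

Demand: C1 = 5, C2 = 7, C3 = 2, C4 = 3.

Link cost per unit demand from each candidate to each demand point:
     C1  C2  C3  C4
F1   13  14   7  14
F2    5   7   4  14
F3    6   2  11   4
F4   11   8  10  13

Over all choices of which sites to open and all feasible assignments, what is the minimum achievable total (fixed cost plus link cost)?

165

Open {F2, F3}; cheapest assignment that respects the capacities:
  F2 (cap 11, load 7): C1, C3 — cost 5×5 + 2×4 = 33
  F3 (cap 10, load 10): C2, C4 — cost 7×2 + 3×4 = 26
  Shipping 59, fixed 106 → total 165.
  Any other capacity-feasible assignment to {F2, F3} ships for at least 59.
Compare {F3, F4}: its best feasible assignment gives total 170.
Compare {F1, F3}: its best feasible assignment gives total 176.
Every other set of open sites that can feasibly serve all demand totals ≥ 170 even under its best assignment. Minimum: 165.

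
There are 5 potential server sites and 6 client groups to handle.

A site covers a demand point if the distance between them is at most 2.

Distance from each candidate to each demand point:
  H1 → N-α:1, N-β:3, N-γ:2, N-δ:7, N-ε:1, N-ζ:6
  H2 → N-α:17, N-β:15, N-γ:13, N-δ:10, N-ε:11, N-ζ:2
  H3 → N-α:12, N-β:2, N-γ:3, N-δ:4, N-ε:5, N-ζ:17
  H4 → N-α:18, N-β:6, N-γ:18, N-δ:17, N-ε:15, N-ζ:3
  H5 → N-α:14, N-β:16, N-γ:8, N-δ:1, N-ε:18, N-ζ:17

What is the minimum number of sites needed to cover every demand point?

Coverage sets (demand points within 2 of each site):
  H1: {N-α, N-γ, N-ε}
  H2: {N-ζ}
  H3: {N-β}
  H4: {}
  H5: {N-δ}
No 3 sites suffice: every size-3 union leaves at least one demand point uncovered.
But {H1, H2, H3, H5} covers everything, so the minimum is 4.

4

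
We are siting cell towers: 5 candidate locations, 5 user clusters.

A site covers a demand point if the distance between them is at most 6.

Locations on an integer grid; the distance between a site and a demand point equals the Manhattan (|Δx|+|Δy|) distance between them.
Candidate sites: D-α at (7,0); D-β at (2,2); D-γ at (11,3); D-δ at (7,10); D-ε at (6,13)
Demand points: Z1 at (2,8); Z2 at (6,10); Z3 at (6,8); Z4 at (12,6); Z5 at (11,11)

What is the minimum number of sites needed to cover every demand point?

3

Coverage sets (demand points within 6 of each site):
  D-α: {}
  D-β: {Z1}
  D-γ: {Z4}
  D-δ: {Z2, Z3, Z5}
  D-ε: {Z2, Z3}
No 2 sites suffice: every size-2 union leaves at least one demand point uncovered.
But {D-β, D-γ, D-δ} covers everything, so the minimum is 3.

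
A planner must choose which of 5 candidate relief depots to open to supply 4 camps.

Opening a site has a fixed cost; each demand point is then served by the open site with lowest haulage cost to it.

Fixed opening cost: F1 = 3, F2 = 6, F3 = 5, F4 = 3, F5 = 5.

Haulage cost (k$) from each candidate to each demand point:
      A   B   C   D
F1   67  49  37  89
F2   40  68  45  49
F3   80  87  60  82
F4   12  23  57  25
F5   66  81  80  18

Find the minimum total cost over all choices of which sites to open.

101

Open {F1, F4, F5}: assign each demand point to its cheapest open site.
  A→F4 12, B→F4 23, C→F1 37, D→F5 18
  haulage cost 90, fixed 11 → total 101.
Compare {F1, F4}: haulage cost 97 + fixed 6 = 103.
Compare {F1, F3, F4, F5}: haulage cost 90 + fixed 16 = 106.
Compare {F1, F2, F4, F5}: haulage cost 90 + fixed 17 = 107.
All other subsets cost ≥ 103. Minimum total cost: 101.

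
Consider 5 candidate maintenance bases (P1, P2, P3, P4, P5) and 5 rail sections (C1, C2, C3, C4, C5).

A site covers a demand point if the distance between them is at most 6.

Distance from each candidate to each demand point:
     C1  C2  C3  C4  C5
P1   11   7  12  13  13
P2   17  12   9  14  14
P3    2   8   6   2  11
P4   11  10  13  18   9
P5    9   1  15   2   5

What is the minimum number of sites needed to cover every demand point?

Coverage sets (demand points within 6 of each site):
  P1: {}
  P2: {}
  P3: {C1, C3, C4}
  P4: {}
  P5: {C2, C4, C5}
No single site covers all 5 demand points.
But {P3, P5} covers everything, so the minimum is 2.

2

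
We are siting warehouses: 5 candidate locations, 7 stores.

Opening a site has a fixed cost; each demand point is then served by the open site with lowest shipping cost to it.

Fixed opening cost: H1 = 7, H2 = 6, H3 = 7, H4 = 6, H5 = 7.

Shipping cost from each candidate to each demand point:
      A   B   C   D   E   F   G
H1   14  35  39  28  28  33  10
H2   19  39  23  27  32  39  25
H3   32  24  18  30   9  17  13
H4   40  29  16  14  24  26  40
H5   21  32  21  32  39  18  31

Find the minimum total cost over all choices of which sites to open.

124

Open {H1, H3, H4}: assign each demand point to its cheapest open site.
  A→H1 14, B→H3 24, C→H4 16, D→H4 14, E→H3 9, F→H3 17, G→H1 10
  shipping cost 104, fixed 20 → total 124.
Compare {H1, H2, H3, H4}: shipping cost 104 + fixed 26 = 130.
Compare {H2, H3, H4}: shipping cost 112 + fixed 19 = 131.
Compare {H1, H3, H4, H5}: shipping cost 104 + fixed 27 = 131.
All other subsets cost ≥ 130. Minimum total cost: 124.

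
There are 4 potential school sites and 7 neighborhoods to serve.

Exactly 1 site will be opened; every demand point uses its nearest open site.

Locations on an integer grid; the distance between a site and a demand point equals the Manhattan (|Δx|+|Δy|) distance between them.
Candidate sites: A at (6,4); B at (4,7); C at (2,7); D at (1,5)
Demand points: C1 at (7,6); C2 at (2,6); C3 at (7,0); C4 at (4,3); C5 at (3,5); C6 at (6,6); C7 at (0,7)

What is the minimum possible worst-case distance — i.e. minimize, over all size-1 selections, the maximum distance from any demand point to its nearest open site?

Open {A}.
  Farthest demand point is C7 at distance 9 (to A); all others are ≤ 9.
With {B} the worst case is 10.
With {D} the worst case is 11.
No size-1 selection achieves below 9.

9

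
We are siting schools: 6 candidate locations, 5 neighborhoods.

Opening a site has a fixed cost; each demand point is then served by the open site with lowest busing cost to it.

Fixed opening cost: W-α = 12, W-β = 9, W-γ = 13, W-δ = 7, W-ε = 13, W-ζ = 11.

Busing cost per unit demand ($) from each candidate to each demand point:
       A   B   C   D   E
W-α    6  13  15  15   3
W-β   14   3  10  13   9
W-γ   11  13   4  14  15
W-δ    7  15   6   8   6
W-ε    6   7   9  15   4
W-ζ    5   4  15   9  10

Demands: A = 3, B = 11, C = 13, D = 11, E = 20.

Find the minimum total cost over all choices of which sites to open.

292

Open {W-α, W-β, W-γ, W-δ}: assign each demand point to its cheapest open site.
  A→W-α 3×6=18, B→W-β 11×3=33, C→W-γ 13×4=52, D→W-δ 11×8=88, E→W-α 20×3=60
  busing cost 251, fixed 41 → total 292.
Compare {W-α, W-β, W-γ, W-δ, W-ζ}: busing cost 248 + fixed 52 = 300.
Compare {W-α, W-γ, W-δ, W-ζ}: busing cost 259 + fixed 43 = 302.
Compare {W-α, W-β, W-γ, W-ζ}: busing cost 259 + fixed 45 = 304.
All other subsets cost ≥ 300. Minimum total cost: 292.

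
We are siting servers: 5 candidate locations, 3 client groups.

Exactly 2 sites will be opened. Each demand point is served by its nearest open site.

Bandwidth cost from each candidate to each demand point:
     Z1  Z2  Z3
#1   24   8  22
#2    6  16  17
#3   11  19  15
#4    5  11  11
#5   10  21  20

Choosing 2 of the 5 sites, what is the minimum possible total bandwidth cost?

24

Open {#1, #4}.
  Z1→#4 5, Z2→#1 8, Z3→#4 11  ⇒ total 24.
Compare {#2, #4}: total 27.
Compare {#3, #4}: total 27.
No size-2 selection does better; minimum is 24.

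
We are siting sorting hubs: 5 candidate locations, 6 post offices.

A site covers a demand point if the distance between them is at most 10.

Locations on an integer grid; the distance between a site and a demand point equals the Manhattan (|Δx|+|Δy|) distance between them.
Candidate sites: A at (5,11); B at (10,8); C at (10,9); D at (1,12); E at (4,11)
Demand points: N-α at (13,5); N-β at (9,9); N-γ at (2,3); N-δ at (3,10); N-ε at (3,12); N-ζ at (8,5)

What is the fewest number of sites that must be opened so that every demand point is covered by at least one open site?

2

Coverage sets (demand points within 10 of each site):
  A: {N-β, N-δ, N-ε, N-ζ}
  B: {N-α, N-β, N-δ, N-ζ}
  C: {N-α, N-β, N-δ, N-ε, N-ζ}
  D: {N-γ, N-δ, N-ε}
  E: {N-β, N-γ, N-δ, N-ε, N-ζ}
No single site covers all 6 demand points.
But {B, D} covers everything, so the minimum is 2.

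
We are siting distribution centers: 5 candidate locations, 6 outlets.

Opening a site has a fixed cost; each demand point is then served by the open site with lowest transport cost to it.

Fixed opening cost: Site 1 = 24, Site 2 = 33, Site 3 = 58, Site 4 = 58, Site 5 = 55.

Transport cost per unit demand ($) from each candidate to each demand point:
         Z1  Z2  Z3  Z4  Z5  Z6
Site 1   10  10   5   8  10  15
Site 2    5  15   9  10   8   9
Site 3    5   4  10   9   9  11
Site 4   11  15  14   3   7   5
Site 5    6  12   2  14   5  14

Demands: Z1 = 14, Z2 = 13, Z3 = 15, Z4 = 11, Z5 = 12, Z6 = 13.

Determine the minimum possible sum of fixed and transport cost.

Open {Site 3, Site 4, Site 5}: assign each demand point to its cheapest open site.
  Z1→Site 3 14×5=70, Z2→Site 3 13×4=52, Z3→Site 5 15×2=30, Z4→Site 4 11×3=33, Z5→Site 5 12×5=60, Z6→Site 4 13×5=65
  transport cost 310, fixed 171 → total 481.
Compare {Site 1, Site 3, Site 4, Site 5}: transport cost 310 + fixed 195 = 505.
Compare {Site 2, Site 3, Site 4, Site 5}: transport cost 310 + fixed 204 = 514.
Compare {Site 1, Site 3, Site 4}: transport cost 379 + fixed 140 = 519.
All other subsets cost ≥ 505. Minimum total cost: 481.

481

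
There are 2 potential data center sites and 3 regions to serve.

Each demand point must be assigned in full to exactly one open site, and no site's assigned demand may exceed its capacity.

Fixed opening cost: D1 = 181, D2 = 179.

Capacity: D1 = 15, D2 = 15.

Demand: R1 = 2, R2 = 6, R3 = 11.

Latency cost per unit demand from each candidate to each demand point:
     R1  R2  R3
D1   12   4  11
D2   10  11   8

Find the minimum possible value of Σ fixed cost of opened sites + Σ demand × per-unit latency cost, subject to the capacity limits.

492

Open {D1, D2}; cheapest assignment that respects the capacities:
  D1 (cap 15, load 6): R2 — cost 6×4 = 24
  D2 (cap 15, load 13): R1, R3 — cost 2×10 + 11×8 = 108
  Shipping 132, fixed 360 → total 492.
  Any other capacity-feasible assignment to {D1, D2} ships for at least 132.
Total demand is 19 and no other set of sites has combined capacity ≥ 19, so {D1, D2} is the only feasible choice of open sites. Minimum: 492.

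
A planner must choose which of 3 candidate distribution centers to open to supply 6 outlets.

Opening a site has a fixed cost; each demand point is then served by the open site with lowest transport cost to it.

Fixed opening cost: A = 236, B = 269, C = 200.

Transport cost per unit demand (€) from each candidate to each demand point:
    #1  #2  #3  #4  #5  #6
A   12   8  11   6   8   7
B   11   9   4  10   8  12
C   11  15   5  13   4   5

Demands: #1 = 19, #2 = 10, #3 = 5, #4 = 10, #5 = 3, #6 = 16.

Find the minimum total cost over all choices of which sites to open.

795

Open {A}: assign each demand point to its cheapest open site.
  #1→A 19×12=228, #2→A 10×8=80, #3→A 5×11=55, #4→A 10×6=60, #5→A 3×8=24, #6→A 16×7=112
  transport cost 559, fixed 236 → total 795.
Compare {C}: transport cost 606 + fixed 200 = 806.
Compare {A, C}: transport cost 466 + fixed 436 = 902.
Compare {B}: transport cost 635 + fixed 269 = 904.
All other subsets cost ≥ 806. Minimum total cost: 795.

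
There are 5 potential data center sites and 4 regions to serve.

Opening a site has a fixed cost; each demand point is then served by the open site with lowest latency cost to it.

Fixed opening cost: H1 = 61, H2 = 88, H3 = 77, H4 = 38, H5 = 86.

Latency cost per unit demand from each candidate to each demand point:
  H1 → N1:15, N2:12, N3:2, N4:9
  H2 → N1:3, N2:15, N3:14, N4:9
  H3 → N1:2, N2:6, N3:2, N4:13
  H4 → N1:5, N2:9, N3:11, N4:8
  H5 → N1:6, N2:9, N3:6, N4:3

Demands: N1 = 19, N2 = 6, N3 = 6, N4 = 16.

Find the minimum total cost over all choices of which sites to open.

297

Open {H3, H5}: assign each demand point to its cheapest open site.
  N1→H3 19×2=38, N2→H3 6×6=36, N3→H3 6×2=12, N4→H5 16×3=48
  latency cost 134, fixed 163 → total 297.
Compare {H3, H4}: latency cost 214 + fixed 115 = 329.
Compare {H3, H4, H5}: latency cost 134 + fixed 201 = 335.
Compare {H5}: latency cost 252 + fixed 86 = 338.
All other subsets cost ≥ 329. Minimum total cost: 297.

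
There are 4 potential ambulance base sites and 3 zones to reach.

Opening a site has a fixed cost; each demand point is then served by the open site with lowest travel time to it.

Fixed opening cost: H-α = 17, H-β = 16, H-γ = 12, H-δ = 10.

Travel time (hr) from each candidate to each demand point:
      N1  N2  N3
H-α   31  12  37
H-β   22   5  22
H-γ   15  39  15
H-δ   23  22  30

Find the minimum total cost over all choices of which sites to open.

63

Open {H-β, H-γ}: assign each demand point to its cheapest open site.
  N1→H-γ 15, N2→H-β 5, N3→H-γ 15
  travel time 35, fixed 28 → total 63.
Compare {H-β}: travel time 49 + fixed 16 = 65.
Compare {H-α, H-γ}: travel time 42 + fixed 29 = 71.
Compare {H-β, H-γ, H-δ}: travel time 35 + fixed 38 = 73.
All other subsets cost ≥ 65. Minimum total cost: 63.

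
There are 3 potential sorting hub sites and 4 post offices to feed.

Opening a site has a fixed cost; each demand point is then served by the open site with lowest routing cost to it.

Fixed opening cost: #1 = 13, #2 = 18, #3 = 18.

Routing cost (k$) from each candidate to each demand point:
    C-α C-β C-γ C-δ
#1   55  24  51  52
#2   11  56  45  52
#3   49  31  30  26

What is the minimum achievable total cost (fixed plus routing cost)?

Open {#2, #3}: assign each demand point to its cheapest open site.
  C-α→#2 11, C-β→#3 31, C-γ→#3 30, C-δ→#3 26
  routing cost 98, fixed 36 → total 134.
Compare {#1, #2, #3}: routing cost 91 + fixed 49 = 140.
Compare {#3}: routing cost 136 + fixed 18 = 154.
Compare {#1, #3}: routing cost 129 + fixed 31 = 160.
All other subsets cost ≥ 140. Minimum total cost: 134.

134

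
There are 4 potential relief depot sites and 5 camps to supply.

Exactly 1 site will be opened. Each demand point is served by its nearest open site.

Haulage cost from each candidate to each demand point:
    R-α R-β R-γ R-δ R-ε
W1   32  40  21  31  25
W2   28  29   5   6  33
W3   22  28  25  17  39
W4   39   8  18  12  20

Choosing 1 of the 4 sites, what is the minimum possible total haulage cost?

97

Open {W4}.
  R-α→W4 39, R-β→W4 8, R-γ→W4 18, R-δ→W4 12, R-ε→W4 20  ⇒ total 97.
Compare {W2}: total 101.
Compare {W3}: total 131.
No size-1 selection does better; minimum is 97.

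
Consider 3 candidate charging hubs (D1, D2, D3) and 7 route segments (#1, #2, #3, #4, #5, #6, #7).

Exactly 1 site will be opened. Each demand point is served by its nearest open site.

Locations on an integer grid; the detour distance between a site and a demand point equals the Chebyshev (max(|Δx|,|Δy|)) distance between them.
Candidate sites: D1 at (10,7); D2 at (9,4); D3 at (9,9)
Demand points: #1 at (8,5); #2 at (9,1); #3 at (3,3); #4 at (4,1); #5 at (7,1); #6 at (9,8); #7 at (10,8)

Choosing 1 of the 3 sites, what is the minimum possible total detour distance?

Open {D2}.
  #1→D2 1, #2→D2 3, #3→D2 6, #4→D2 5, #5→D2 3, #6→D2 4, #7→D2 4  ⇒ total 26.
Compare {D1}: total 29.
Compare {D3}: total 36.

26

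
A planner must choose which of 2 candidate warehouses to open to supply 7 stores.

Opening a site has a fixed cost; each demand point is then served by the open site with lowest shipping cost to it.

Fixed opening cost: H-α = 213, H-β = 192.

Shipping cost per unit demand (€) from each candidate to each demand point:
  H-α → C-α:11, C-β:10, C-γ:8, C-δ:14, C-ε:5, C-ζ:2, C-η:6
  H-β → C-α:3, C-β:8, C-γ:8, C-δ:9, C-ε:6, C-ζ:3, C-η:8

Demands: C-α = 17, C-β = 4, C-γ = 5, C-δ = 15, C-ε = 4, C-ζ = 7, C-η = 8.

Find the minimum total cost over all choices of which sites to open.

Open {H-β}: assign each demand point to its cheapest open site.
  C-α→H-β 17×3=51, C-β→H-β 4×8=32, C-γ→H-β 5×8=40, C-δ→H-β 15×9=135, C-ε→H-β 4×6=24, C-ζ→H-β 7×3=21, C-η→H-β 8×8=64
  shipping cost 367, fixed 192 → total 559.
Compare {H-α, H-β}: shipping cost 340 + fixed 405 = 745.
Compare {H-α}: shipping cost 559 + fixed 213 = 772.

559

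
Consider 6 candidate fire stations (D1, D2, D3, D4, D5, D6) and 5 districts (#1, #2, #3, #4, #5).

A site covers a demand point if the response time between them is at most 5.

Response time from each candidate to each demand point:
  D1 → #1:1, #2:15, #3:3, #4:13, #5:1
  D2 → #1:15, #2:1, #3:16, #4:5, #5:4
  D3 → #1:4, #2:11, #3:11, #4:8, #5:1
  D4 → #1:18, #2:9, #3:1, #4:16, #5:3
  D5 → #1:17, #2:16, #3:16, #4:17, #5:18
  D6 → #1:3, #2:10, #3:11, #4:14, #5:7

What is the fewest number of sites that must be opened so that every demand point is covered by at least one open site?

2

Coverage sets (demand points within 5 of each site):
  D1: {#1, #3, #5}
  D2: {#2, #4, #5}
  D3: {#1, #5}
  D4: {#3, #5}
  D5: {}
  D6: {#1}
No single site covers all 5 demand points.
But {D1, D2} covers everything, so the minimum is 2.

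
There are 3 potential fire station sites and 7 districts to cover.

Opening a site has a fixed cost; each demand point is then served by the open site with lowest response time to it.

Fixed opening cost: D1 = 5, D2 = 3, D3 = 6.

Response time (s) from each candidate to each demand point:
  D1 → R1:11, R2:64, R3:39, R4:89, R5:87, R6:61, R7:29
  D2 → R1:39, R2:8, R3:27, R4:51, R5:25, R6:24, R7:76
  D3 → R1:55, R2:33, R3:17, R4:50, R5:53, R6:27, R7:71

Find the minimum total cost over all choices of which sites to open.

Open {D1, D2, D3}: assign each demand point to its cheapest open site.
  R1→D1 11, R2→D2 8, R3→D3 17, R4→D3 50, R5→D2 25, R6→D2 24, R7→D1 29
  response time 164, fixed 14 → total 178.
Compare {D1, D2}: response time 175 + fixed 8 = 183.
Compare {D1, D3}: response time 220 + fixed 11 = 231.
Compare {D2, D3}: response time 234 + fixed 9 = 243.
All other subsets cost ≥ 183. Minimum total cost: 178.

178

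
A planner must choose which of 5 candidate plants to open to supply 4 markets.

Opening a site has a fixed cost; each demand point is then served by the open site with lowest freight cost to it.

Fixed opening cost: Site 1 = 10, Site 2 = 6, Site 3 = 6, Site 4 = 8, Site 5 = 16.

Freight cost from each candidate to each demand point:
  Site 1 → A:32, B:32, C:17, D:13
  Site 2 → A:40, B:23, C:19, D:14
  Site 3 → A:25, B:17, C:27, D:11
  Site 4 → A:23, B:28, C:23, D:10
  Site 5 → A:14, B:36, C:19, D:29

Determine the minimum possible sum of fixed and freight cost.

Open {Site 3, Site 5}: assign each demand point to its cheapest open site.
  A→Site 5 14, B→Site 3 17, C→Site 5 19, D→Site 3 11
  freight cost 61, fixed 22 → total 83.
Compare {Site 2, Site 3}: freight cost 72 + fixed 12 = 84.
Compare {Site 3}: freight cost 80 + fixed 6 = 86.
Compare {Site 1, Site 3}: freight cost 70 + fixed 16 = 86.
All other subsets cost ≥ 84. Minimum total cost: 83.

83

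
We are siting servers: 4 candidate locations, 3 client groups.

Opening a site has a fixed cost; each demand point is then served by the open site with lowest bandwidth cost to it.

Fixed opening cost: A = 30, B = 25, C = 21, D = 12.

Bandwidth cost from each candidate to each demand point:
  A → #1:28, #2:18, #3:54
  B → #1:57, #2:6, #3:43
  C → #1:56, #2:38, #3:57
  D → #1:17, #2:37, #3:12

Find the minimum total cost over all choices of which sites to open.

Open {B, D}: assign each demand point to its cheapest open site.
  #1→D 17, #2→B 6, #3→D 12
  bandwidth cost 35, fixed 37 → total 72.
Compare {D}: bandwidth cost 66 + fixed 12 = 78.
Compare {A, D}: bandwidth cost 47 + fixed 42 = 89.
Compare {B, C, D}: bandwidth cost 35 + fixed 58 = 93.
All other subsets cost ≥ 78. Minimum total cost: 72.

72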